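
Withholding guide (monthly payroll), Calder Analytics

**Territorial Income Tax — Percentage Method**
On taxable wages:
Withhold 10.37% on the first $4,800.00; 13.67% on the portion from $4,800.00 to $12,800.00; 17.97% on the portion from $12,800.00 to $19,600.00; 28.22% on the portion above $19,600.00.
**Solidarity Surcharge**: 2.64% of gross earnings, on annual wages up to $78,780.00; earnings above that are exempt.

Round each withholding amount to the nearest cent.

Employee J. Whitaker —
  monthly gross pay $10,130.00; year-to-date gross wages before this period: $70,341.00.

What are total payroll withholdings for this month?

$1,449.16

Territorial Income Tax: taxable = $10,130.00
  $497.76 + 13.67% × ($10,130.00 − $4,800.00) = $497.76 + 13.67% × $5,330.00 = $1,226.37
Solidarity Surcharge: cap $78,780.00 − YTD $70,341.00 = $8,439.00 subject; 2.64% × $8,439.00 = $222.79
Total: $1,226.37 + $222.79 = $1,449.16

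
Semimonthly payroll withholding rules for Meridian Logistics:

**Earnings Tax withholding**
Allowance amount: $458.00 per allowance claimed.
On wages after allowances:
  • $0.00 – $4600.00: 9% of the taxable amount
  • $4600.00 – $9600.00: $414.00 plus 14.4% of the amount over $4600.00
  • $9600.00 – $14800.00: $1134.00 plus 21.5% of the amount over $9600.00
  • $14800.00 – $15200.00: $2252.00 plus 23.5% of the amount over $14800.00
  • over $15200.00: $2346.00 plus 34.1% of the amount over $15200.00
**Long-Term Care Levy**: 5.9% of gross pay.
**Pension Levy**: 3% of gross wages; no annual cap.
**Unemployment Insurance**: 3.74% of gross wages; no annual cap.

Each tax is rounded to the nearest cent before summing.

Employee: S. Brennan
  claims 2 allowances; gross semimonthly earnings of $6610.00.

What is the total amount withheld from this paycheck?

$1407.04

Earnings Tax: taxable = $6610.00 − 2×$458.00 = $5694.00
  $414.00 + 14.4% × ($5694.00 − $4600.00) = $414.00 + 14.4% × $1094.00 = $571.54
Long-Term Care Levy: 5.9% × $6610.00 = $389.99
Pension Levy: 3% × $6610.00 = $198.30
Unemployment Insurance: 3.74% × $6610.00 = $247.21
Total: $571.54 + $389.99 + $198.30 + $247.21 = $1407.04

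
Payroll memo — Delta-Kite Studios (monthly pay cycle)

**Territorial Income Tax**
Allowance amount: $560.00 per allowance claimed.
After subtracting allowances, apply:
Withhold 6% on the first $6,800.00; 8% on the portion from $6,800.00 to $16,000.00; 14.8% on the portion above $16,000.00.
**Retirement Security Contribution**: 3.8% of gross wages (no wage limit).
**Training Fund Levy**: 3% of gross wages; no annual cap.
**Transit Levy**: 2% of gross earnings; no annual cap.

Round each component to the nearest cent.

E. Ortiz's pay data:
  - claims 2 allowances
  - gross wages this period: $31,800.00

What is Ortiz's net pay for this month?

$25,684.96

Territorial Income Tax: taxable = $31,800.00 − 2×$560.00 = $30,680.00
  $1,144.00 + 14.8% × ($30,680.00 − $16,000.00) = $1,144.00 + 14.8% × $14,680.00 = $3,316.64
Retirement Security Contribution: 3.8% × $31,800.00 = $1,208.40
Training Fund Levy: 3% × $31,800.00 = $954.00
Transit Levy: 2% × $31,800.00 = $636.00
Total withheld: $3,316.64 + $1,208.40 + $954.00 + $636.00 = $6,115.04
Net pay: $31,800.00 − $6,115.04 = $25,684.96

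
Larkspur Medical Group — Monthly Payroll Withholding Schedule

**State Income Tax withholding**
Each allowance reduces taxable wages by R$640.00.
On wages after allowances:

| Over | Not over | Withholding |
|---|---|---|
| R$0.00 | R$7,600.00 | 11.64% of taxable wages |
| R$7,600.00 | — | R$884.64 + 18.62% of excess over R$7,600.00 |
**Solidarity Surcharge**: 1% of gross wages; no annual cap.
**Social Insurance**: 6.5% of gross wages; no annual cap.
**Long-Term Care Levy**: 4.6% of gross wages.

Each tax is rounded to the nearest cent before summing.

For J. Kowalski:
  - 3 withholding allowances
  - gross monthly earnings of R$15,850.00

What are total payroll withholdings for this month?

State Income Tax: taxable = R$15,850.00 − 3×R$640.00 = R$13,930.00
  R$884.64 + 18.62% × (R$13,930.00 − R$7,600.00) = R$884.64 + 18.62% × R$6,330.00 = R$2,063.29
Solidarity Surcharge: 1% × R$15,850.00 = R$158.50
Social Insurance: 6.5% × R$15,850.00 = R$1,030.25
Long-Term Care Levy: 4.6% × R$15,850.00 = R$729.10
Total: R$2,063.29 + R$158.50 + R$1,030.25 + R$729.10 = R$3,981.14

R$3,981.14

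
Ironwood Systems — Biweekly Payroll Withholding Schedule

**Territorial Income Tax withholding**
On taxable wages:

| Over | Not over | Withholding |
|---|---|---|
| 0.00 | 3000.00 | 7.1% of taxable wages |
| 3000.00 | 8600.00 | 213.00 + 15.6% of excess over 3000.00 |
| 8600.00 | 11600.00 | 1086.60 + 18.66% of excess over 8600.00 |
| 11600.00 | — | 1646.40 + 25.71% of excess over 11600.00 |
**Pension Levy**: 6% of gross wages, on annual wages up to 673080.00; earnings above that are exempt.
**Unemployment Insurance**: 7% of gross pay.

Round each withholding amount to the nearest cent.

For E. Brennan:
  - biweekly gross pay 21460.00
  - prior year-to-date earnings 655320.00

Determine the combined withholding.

6749.21

Territorial Income Tax: taxable = 21460.00
  1646.40 + 25.71% × (21460.00 − 11600.00) = 1646.40 + 25.71% × 9860.00 = 4181.41
Pension Levy: cap 673080.00 − YTD 655320.00 = 17760.00 subject; 6% × 17760.00 = 1065.60
Unemployment Insurance: 7% × 21460.00 = 1502.20
Total: 4181.41 + 1065.60 + 1502.20 = 6749.21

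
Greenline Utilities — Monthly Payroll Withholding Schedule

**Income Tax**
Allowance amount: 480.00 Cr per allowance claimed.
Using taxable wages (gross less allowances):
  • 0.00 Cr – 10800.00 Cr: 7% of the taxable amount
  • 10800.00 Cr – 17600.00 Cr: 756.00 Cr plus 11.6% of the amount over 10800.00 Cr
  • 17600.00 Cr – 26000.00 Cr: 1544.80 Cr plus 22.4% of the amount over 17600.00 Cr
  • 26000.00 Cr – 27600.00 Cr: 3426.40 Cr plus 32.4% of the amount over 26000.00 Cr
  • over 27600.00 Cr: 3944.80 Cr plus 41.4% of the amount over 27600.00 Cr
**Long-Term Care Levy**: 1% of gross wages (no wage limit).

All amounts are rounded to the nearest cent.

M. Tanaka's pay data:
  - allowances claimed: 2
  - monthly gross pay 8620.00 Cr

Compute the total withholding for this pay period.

622.40 Cr

Income Tax: taxable = 8620.00 Cr − 2×480.00 Cr = 7660.00 Cr
  7% × 7660.00 Cr = 536.20 Cr
Long-Term Care Levy: 1% × 8620.00 Cr = 86.20 Cr
Total: 536.20 Cr + 86.20 Cr = 622.40 Cr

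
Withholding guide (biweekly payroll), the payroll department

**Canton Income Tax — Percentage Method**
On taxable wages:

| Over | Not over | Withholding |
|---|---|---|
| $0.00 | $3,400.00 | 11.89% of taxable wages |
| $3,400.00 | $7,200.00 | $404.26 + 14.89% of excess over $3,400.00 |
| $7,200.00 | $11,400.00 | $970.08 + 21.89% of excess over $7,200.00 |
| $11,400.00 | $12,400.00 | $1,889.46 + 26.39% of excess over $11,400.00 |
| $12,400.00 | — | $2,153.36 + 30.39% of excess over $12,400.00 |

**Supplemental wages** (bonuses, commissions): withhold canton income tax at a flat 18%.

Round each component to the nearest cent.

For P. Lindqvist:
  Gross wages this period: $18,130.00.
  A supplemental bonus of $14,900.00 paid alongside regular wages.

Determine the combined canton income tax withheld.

$6,576.71

Canton Income Tax: taxable = $18,130.00
  $2,153.36 + 30.39% × ($18,130.00 − $12,400.00) = $2,153.36 + 30.39% × $5,730.00 = $3,894.71
Supplemental (18% flat on bonus): 18% × $14,900.00 = $2,682.00
Total canton income tax: $3,894.71 + $2,682.00 = $6,576.71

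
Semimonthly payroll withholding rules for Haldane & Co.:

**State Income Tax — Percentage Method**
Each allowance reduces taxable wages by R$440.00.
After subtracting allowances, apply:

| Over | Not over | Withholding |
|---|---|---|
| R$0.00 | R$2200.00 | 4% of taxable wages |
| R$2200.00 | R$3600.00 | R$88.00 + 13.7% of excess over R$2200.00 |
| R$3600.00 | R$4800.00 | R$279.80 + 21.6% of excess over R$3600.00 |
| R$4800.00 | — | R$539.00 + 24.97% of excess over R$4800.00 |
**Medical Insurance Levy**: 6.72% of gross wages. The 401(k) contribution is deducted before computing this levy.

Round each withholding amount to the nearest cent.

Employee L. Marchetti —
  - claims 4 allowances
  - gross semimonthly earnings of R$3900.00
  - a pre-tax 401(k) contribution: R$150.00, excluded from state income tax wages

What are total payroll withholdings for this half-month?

State Income Tax: taxable = R$3900.00 − R$150.00 − 4×R$440.00 = R$1990.00
  4% × R$1990.00 = R$79.60
Medical Insurance Levy: 6.72% × R$3750.00 = R$252.00
Total: R$79.60 + R$252.00 = R$331.60

R$331.60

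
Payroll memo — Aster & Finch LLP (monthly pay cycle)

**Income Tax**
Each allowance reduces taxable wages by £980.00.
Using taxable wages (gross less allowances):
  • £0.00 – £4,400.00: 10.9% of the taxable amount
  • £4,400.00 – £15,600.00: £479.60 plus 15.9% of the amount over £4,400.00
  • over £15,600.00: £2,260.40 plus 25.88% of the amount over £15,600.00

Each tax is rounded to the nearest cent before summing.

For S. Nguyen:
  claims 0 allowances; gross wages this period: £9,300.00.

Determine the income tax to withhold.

£1,258.70

Income Tax: taxable = £9,300.00
  £479.60 + 15.9% × (£9,300.00 − £4,400.00) = £479.60 + 15.9% × £4,900.00 = £1,258.70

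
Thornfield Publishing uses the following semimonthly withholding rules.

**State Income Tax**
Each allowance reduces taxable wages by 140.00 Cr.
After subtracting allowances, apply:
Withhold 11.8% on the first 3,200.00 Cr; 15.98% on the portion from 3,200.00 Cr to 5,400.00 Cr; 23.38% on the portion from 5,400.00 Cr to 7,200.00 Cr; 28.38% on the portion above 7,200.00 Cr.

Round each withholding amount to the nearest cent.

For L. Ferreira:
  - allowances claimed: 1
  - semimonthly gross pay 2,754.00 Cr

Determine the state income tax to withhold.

308.45 Cr

State Income Tax: taxable = 2,754.00 Cr − 1×140.00 Cr = 2,614.00 Cr
  11.8% × 2,614.00 Cr = 308.45 Cr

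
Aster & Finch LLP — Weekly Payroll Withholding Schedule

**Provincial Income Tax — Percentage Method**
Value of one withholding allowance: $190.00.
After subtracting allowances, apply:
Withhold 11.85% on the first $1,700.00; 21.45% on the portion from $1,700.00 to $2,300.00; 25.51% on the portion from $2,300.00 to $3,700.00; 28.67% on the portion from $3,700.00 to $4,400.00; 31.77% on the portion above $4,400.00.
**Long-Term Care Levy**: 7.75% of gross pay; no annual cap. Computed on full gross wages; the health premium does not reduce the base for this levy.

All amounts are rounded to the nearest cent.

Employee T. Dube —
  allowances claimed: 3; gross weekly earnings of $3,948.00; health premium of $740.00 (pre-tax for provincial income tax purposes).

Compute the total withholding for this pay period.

Provincial Income Tax: taxable = $3,948.00 − $740.00 − 3×$190.00 = $2,638.00
  $330.15 + 25.51% × ($2,638.00 − $2,300.00) = $330.15 + 25.51% × $338.00 = $416.37
Long-Term Care Levy: 7.75% × $3,948.00 = $305.97
Total: $416.37 + $305.97 = $722.34

$722.34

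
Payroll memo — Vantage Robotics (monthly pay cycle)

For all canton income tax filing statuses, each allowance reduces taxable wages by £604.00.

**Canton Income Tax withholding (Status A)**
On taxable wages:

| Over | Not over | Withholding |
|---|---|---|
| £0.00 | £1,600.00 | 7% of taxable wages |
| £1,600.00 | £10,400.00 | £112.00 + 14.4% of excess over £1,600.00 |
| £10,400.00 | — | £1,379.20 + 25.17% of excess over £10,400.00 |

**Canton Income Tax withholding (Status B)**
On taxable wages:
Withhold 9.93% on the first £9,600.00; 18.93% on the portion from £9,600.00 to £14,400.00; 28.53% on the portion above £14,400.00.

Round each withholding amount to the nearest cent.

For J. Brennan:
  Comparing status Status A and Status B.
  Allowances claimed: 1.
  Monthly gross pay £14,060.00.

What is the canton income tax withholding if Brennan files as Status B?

Canton Income Tax (Status B): taxable = £14,060.00 − 1×£604.00 = £13,456.00
  £953.28 + 18.93% × (£13,456.00 − £9,600.00) = £953.28 + 18.93% × £3,856.00 = £1,683.22

£1,683.22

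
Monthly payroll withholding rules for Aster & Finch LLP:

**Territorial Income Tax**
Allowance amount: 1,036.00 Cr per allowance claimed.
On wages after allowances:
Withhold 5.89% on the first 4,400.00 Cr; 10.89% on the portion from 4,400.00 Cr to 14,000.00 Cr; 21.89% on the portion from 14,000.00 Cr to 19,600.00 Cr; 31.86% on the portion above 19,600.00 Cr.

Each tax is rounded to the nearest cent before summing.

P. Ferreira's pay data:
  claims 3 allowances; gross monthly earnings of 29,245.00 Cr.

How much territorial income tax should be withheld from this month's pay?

4,613.13 Cr

Territorial Income Tax: taxable = 29,245.00 Cr − 3×1,036.00 Cr = 26,137.00 Cr
  2,530.44 Cr + 31.86% × (26,137.00 Cr − 19,600.00 Cr) = 2,530.44 Cr + 31.86% × 6,537.00 Cr = 4,613.13 Cr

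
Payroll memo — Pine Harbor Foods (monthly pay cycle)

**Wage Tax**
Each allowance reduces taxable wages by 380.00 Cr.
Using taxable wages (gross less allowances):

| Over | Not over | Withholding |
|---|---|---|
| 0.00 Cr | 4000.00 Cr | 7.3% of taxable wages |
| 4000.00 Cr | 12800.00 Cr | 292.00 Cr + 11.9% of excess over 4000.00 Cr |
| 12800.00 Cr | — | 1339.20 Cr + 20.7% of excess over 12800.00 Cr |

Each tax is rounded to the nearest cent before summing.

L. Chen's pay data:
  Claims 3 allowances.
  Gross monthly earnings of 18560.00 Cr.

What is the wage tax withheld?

Wage Tax: taxable = 18560.00 Cr − 3×380.00 Cr = 17420.00 Cr
  1339.20 Cr + 20.7% × (17420.00 Cr − 12800.00 Cr) = 1339.20 Cr + 20.7% × 4620.00 Cr = 2295.54 Cr

2295.54 Cr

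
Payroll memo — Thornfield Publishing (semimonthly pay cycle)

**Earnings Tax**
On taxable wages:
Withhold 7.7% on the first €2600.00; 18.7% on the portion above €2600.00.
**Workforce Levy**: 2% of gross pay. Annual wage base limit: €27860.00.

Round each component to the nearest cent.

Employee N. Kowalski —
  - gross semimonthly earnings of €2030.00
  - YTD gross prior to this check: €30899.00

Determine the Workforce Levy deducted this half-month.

€0.00

Workforce Levy: YTD €30899.00 ≥ cap €27860.00 → €0.00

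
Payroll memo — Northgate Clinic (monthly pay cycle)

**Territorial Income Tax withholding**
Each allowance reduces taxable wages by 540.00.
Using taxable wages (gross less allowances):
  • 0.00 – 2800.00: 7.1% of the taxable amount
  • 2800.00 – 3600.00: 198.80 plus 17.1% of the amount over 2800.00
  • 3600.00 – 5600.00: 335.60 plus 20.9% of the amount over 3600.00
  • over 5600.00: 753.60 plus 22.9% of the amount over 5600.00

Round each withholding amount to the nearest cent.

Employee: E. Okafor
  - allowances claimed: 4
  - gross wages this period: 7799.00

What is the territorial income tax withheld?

Territorial Income Tax: taxable = 7799.00 − 4×540.00 = 5639.00
  753.60 + 22.9% × (5639.00 − 5600.00) = 753.60 + 22.9% × 39.00 = 762.53

762.53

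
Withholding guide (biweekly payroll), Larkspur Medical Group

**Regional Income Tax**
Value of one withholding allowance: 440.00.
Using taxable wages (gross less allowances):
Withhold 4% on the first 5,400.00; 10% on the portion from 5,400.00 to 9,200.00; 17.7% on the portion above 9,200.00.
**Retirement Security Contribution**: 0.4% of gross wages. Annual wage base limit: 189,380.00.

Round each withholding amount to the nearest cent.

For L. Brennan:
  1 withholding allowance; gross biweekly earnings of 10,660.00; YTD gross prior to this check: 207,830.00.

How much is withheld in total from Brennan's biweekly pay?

Regional Income Tax: taxable = 10,660.00 − 1×440.00 = 10,220.00
  596.00 + 17.7% × (10,220.00 − 9,200.00) = 596.00 + 17.7% × 1,020.00 = 776.54
Retirement Security Contribution: YTD 207,830.00 ≥ cap 189,380.00 → 0.00
Total: 776.54 + 0.00 = 776.54

776.54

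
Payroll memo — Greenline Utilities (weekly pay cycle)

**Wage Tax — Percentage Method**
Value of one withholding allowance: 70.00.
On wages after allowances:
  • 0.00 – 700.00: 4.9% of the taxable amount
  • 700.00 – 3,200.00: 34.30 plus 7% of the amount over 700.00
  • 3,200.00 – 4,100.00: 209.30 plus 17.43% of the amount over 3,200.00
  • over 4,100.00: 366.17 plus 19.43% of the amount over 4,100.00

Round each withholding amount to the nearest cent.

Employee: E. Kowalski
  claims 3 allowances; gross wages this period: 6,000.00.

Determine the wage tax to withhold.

Wage Tax: taxable = 6,000.00 − 3×70.00 = 5,790.00
  366.17 + 19.43% × (5,790.00 − 4,100.00) = 366.17 + 19.43% × 1,690.00 = 694.54

694.54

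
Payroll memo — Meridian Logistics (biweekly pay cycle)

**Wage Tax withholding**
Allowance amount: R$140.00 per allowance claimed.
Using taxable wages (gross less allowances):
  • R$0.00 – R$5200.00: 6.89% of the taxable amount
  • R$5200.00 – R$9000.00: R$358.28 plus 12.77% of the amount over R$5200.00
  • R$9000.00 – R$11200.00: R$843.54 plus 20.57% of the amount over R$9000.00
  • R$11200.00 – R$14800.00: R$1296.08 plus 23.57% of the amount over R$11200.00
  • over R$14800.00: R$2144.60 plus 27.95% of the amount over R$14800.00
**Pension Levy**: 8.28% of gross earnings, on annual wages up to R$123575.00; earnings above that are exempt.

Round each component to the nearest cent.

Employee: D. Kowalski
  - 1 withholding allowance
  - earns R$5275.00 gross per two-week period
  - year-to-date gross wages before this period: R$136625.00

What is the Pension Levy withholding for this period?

R$0.00

Pension Levy: YTD R$136625.00 ≥ cap R$123575.00 → R$0.00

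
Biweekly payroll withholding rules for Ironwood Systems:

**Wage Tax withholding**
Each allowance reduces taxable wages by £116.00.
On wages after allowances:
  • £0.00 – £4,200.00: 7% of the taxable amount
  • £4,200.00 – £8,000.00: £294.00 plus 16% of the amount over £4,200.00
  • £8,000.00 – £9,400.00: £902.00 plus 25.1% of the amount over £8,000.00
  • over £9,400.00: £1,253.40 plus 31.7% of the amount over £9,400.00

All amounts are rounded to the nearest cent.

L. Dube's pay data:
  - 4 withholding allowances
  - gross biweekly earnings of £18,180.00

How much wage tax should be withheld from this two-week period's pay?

Wage Tax: taxable = £18,180.00 − 4×£116.00 = £17,716.00
  £1,253.40 + 31.7% × (£17,716.00 − £9,400.00) = £1,253.40 + 31.7% × £8,316.00 = £3,889.57

£3,889.57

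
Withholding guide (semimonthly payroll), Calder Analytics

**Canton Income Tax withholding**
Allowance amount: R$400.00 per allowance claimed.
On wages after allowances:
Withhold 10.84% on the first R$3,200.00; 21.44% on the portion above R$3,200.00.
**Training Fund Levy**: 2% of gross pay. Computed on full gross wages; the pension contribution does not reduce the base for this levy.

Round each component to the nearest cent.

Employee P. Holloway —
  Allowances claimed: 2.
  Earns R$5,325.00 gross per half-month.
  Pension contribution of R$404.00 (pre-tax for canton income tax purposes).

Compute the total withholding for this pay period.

Canton Income Tax: taxable = R$5,325.00 − R$404.00 − 2×R$400.00 = R$4,121.00
  R$346.88 + 21.44% × (R$4,121.00 − R$3,200.00) = R$346.88 + 21.44% × R$921.00 = R$544.34
Training Fund Levy: 2% × R$5,325.00 = R$106.50
Total: R$544.34 + R$106.50 = R$650.84

R$650.84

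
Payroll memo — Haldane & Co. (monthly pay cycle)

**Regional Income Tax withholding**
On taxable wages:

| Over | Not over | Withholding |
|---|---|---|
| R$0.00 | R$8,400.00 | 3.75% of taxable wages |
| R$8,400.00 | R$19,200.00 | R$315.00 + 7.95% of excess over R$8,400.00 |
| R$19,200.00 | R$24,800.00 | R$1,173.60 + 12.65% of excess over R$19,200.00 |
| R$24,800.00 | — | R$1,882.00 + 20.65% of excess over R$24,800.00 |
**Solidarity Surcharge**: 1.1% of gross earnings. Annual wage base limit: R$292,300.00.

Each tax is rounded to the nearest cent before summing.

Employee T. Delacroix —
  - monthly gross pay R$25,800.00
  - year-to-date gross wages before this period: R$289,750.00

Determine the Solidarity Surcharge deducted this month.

Solidarity Surcharge: cap R$292,300.00 − YTD R$289,750.00 = R$2,550.00 subject; 1.1% × R$2,550.00 = R$28.05

R$28.05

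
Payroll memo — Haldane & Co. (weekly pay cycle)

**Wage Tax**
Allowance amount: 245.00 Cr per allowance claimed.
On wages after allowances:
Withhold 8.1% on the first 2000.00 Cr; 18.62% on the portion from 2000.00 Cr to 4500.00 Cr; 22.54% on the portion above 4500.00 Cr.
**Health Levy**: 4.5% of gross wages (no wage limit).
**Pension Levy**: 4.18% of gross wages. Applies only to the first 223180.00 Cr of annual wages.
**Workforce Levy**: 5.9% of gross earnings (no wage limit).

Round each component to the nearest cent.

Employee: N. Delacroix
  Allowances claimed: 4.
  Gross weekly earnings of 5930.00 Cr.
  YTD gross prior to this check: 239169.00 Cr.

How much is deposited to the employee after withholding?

Wage Tax: taxable = 5930.00 Cr − 4×245.00 Cr = 4950.00 Cr
  627.50 Cr + 22.54% × (4950.00 Cr − 4500.00 Cr) = 627.50 Cr + 22.54% × 450.00 Cr = 728.93 Cr
Health Levy: 4.5% × 5930.00 Cr = 266.85 Cr
Pension Levy: YTD 239169.00 Cr ≥ cap 223180.00 Cr → 0.00 Cr
Workforce Levy: 5.9% × 5930.00 Cr = 349.87 Cr
Total withheld: 728.93 Cr + 266.85 Cr + 0.00 Cr + 349.87 Cr = 1345.65 Cr
Net pay: 5930.00 Cr − 1345.65 Cr = 4584.35 Cr

4584.35 Cr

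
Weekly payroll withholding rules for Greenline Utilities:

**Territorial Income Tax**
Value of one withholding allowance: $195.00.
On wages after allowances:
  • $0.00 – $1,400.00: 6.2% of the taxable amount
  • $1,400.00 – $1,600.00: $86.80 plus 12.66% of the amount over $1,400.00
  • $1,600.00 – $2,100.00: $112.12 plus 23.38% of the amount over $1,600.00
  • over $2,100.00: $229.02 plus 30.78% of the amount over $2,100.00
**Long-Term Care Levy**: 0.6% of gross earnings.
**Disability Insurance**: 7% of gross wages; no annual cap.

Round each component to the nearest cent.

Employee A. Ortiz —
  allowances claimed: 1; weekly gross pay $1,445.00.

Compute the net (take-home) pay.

Territorial Income Tax: taxable = $1,445.00 − 1×$195.00 = $1,250.00
  6.2% × $1,250.00 = $77.50
Long-Term Care Levy: 0.6% × $1,445.00 = $8.67
Disability Insurance: 7% × $1,445.00 = $101.15
Total withheld: $77.50 + $8.67 + $101.15 = $187.32
Net pay: $1,445.00 − $187.32 = $1,257.68

$1,257.68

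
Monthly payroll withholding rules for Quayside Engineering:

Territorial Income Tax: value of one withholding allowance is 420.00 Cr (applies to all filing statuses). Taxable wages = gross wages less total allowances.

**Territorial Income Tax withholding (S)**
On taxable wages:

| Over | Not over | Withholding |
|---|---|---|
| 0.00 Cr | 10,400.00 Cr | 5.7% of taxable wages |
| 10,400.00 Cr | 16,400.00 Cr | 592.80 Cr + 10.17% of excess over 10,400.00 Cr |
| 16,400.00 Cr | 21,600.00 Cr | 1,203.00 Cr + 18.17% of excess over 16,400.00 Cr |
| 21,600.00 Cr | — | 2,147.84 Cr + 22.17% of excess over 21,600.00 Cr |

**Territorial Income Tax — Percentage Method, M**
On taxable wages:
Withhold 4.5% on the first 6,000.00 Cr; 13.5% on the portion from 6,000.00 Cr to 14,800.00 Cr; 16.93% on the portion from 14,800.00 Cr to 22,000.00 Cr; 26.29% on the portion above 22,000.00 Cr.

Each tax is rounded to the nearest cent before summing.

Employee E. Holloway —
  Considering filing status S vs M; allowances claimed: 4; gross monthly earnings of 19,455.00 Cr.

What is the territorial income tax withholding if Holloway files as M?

Territorial Income Tax (M): taxable = 19,455.00 Cr − 4×420.00 Cr = 17,775.00 Cr
  1,458.00 Cr + 16.93% × (17,775.00 Cr − 14,800.00 Cr) = 1,458.00 Cr + 16.93% × 2,975.00 Cr = 1,961.67 Cr

1,961.67 Cr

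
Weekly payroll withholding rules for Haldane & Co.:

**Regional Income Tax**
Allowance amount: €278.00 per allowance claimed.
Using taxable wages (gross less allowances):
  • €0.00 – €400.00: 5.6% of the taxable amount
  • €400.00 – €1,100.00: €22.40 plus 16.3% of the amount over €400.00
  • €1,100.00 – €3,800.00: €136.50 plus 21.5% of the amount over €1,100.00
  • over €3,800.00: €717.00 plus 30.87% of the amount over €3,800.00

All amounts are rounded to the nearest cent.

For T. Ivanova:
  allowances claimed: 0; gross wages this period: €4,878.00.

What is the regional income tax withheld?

€1,049.78

Regional Income Tax: taxable = €4,878.00
  €717.00 + 30.87% × (€4,878.00 − €3,800.00) = €717.00 + 30.87% × €1,078.00 = €1,049.78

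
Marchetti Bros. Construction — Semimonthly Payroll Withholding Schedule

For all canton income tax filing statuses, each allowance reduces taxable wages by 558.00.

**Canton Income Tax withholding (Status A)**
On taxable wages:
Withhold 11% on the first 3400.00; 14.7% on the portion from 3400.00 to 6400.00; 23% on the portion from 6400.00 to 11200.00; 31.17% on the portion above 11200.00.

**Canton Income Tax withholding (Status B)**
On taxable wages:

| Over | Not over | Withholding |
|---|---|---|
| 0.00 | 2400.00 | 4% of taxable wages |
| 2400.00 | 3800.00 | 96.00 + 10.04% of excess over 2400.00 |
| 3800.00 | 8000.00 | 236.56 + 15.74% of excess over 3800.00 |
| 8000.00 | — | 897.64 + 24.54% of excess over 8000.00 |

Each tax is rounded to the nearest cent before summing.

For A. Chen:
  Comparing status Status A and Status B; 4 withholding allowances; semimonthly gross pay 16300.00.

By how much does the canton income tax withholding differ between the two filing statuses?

Canton Income Tax (Status A): taxable = 16300.00 − 4×558.00 = 14068.00
  1919.00 + 31.17% × (14068.00 − 11200.00) = 1919.00 + 31.17% × 2868.00 = 2812.96
Canton Income Tax (Status B): taxable = 16300.00 − 4×558.00 = 14068.00
  897.64 + 24.54% × (14068.00 − 8000.00) = 897.64 + 24.54% × 6068.00 = 2386.73
Difference: |2812.96 − 2386.73| = 426.23 (higher under Status A)

426.23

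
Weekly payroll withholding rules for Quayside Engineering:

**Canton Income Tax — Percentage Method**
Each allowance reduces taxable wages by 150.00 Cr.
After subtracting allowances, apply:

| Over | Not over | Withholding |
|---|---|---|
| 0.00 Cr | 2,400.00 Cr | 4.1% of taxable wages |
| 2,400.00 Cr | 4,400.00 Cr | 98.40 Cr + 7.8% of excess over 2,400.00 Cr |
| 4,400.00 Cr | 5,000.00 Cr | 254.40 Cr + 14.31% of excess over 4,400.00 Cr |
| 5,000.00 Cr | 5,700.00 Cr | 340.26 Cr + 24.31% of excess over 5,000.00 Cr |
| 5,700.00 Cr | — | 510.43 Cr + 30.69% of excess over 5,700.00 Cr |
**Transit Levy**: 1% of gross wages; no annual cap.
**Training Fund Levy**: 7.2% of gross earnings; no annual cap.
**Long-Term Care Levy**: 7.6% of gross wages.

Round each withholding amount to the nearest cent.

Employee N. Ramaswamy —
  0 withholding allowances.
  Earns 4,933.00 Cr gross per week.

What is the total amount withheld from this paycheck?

Canton Income Tax: taxable = 4,933.00 Cr
  254.40 Cr + 14.31% × (4,933.00 Cr − 4,400.00 Cr) = 254.40 Cr + 14.31% × 533.00 Cr = 330.67 Cr
Transit Levy: 1% × 4,933.00 Cr = 49.33 Cr
Training Fund Levy: 7.2% × 4,933.00 Cr = 355.18 Cr
Long-Term Care Levy: 7.6% × 4,933.00 Cr = 374.91 Cr
Total: 330.67 Cr + 49.33 Cr + 355.18 Cr + 374.91 Cr = 1,110.09 Cr

1,110.09 Cr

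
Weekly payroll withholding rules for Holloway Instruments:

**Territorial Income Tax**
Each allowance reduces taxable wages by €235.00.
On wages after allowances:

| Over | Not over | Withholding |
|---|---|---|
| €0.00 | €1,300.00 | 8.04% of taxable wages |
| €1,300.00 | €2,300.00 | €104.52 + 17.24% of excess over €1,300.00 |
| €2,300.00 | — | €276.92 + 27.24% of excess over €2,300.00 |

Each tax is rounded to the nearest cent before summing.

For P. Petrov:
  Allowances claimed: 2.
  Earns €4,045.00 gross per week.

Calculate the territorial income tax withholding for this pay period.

Territorial Income Tax: taxable = €4,045.00 − 2×€235.00 = €3,575.00
  €276.92 + 27.24% × (€3,575.00 − €2,300.00) = €276.92 + 27.24% × €1,275.00 = €624.23

€624.23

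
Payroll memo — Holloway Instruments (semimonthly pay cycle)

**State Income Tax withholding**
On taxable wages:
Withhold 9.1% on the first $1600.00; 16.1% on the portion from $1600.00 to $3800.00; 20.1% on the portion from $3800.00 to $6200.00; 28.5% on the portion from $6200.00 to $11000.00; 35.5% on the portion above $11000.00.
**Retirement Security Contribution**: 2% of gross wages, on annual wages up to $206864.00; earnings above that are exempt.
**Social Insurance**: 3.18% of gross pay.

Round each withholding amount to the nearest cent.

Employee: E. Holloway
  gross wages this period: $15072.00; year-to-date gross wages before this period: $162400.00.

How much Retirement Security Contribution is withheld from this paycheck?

$301.44

Retirement Security Contribution: 2% × $15072.00 = $301.44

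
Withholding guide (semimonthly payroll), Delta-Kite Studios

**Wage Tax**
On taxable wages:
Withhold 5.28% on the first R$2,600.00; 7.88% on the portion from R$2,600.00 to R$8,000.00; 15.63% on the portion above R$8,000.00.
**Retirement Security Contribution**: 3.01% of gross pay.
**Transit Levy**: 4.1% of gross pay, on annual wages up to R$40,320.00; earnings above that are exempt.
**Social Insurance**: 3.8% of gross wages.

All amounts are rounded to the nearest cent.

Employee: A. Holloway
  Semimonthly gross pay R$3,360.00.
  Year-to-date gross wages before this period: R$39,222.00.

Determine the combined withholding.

Wage Tax: taxable = R$3,360.00
  R$137.28 + 7.88% × (R$3,360.00 − R$2,600.00) = R$137.28 + 7.88% × R$760.00 = R$197.17
Retirement Security Contribution: 3.01% × R$3,360.00 = R$101.14
Transit Levy: cap R$40,320.00 − YTD R$39,222.00 = R$1,098.00 subject; 4.1% × R$1,098.00 = R$45.02
Social Insurance: 3.8% × R$3,360.00 = R$127.68
Total: R$197.17 + R$101.14 + R$45.02 + R$127.68 = R$471.01

R$471.01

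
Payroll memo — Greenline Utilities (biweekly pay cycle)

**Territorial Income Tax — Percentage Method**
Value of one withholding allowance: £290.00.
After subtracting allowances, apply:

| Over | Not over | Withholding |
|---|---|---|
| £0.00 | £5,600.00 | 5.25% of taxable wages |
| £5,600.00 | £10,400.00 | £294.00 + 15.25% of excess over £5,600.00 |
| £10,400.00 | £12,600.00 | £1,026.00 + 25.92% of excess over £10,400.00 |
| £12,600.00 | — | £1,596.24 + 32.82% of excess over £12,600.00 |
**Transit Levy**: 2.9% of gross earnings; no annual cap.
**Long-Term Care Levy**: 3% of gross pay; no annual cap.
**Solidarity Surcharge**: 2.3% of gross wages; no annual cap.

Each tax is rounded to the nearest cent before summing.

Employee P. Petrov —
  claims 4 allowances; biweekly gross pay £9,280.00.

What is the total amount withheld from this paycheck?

Territorial Income Tax: taxable = £9,280.00 − 4×£290.00 = £8,120.00
  £294.00 + 15.25% × (£8,120.00 − £5,600.00) = £294.00 + 15.25% × £2,520.00 = £678.30
Transit Levy: 2.9% × £9,280.00 = £269.12
Long-Term Care Levy: 3% × £9,280.00 = £278.40
Solidarity Surcharge: 2.3% × £9,280.00 = £213.44
Total: £678.30 + £269.12 + £278.40 + £213.44 = £1,439.26

£1,439.26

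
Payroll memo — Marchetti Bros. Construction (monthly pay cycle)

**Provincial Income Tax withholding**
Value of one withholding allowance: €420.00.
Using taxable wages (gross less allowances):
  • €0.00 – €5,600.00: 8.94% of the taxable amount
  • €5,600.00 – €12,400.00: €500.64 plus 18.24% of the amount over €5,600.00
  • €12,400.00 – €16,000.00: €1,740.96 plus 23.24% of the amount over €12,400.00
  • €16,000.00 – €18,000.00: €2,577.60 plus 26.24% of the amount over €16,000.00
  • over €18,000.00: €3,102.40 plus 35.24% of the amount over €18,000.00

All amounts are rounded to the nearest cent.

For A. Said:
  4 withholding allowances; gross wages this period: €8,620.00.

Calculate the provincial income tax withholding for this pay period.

Provincial Income Tax: taxable = €8,620.00 − 4×€420.00 = €6,940.00
  €500.64 + 18.24% × (€6,940.00 − €5,600.00) = €500.64 + 18.24% × €1,340.00 = €745.06

€745.06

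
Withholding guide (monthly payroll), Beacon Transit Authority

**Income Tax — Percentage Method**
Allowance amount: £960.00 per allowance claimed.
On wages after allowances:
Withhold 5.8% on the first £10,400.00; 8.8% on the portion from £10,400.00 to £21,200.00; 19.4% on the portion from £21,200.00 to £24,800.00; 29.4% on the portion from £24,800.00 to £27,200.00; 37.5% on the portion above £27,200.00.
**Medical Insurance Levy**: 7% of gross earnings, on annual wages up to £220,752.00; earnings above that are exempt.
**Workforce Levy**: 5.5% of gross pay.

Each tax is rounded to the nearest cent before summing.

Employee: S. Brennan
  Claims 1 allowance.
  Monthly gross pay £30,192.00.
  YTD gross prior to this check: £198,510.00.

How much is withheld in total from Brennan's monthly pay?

Income Tax: taxable = £30,192.00 − 1×£960.00 = £29,232.00
  £2,957.60 + 37.5% × (£29,232.00 − £27,200.00) = £2,957.60 + 37.5% × £2,032.00 = £3,719.60
Medical Insurance Levy: cap £220,752.00 − YTD £198,510.00 = £22,242.00 subject; 7% × £22,242.00 = £1,556.94
Workforce Levy: 5.5% × £30,192.00 = £1,660.56
Total: £3,719.60 + £1,556.94 + £1,660.56 = £6,937.10

£6,937.10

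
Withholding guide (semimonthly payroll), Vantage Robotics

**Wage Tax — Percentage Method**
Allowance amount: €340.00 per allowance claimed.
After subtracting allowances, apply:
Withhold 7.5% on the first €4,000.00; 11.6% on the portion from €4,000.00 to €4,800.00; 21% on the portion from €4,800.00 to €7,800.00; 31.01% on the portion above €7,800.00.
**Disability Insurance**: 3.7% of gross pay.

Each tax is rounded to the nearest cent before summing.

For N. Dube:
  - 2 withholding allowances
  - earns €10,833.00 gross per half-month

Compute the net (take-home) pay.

Wage Tax: taxable = €10,833.00 − 2×€340.00 = €10,153.00
  €1,022.80 + 31.01% × (€10,153.00 − €7,800.00) = €1,022.80 + 31.01% × €2,353.00 = €1,752.47
Disability Insurance: 3.7% × €10,833.00 = €400.82
Total withheld: €1,752.47 + €400.82 = €2,153.29
Net pay: €10,833.00 − €2,153.29 = €8,679.71

€8,679.71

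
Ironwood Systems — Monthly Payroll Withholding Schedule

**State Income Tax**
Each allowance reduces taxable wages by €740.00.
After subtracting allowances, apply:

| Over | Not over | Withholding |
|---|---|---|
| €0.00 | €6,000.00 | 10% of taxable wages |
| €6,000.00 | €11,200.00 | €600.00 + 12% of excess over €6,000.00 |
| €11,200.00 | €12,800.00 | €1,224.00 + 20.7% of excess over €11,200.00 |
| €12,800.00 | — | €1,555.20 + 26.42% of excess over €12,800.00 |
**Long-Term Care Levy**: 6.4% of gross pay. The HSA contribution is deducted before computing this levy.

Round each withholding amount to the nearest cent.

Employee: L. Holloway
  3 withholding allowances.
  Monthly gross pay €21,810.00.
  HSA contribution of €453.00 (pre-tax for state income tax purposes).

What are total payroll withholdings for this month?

€4,596.29

State Income Tax: taxable = €21,810.00 − €453.00 − 3×€740.00 = €19,137.00
  €1,555.20 + 26.42% × (€19,137.00 − €12,800.00) = €1,555.20 + 26.42% × €6,337.00 = €3,229.44
Long-Term Care Levy: 6.4% × €21,357.00 = €1,366.85
Total: €3,229.44 + €1,366.85 = €4,596.29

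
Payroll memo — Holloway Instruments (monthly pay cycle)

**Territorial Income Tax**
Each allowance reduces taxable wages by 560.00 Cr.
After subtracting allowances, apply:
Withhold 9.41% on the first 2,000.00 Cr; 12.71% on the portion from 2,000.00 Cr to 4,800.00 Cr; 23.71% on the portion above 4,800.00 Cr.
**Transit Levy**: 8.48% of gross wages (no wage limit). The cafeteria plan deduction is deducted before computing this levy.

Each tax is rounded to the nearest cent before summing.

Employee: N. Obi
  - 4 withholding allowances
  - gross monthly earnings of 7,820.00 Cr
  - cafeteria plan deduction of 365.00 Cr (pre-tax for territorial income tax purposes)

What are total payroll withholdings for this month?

Territorial Income Tax: taxable = 7,820.00 Cr − 365.00 Cr − 4×560.00 Cr = 5,215.00 Cr
  544.08 Cr + 23.71% × (5,215.00 Cr − 4,800.00 Cr) = 544.08 Cr + 23.71% × 415.00 Cr = 642.48 Cr
Transit Levy: 8.48% × 7,455.00 Cr = 632.18 Cr
Total: 642.48 Cr + 632.18 Cr = 1,274.66 Cr

1,274.66 Cr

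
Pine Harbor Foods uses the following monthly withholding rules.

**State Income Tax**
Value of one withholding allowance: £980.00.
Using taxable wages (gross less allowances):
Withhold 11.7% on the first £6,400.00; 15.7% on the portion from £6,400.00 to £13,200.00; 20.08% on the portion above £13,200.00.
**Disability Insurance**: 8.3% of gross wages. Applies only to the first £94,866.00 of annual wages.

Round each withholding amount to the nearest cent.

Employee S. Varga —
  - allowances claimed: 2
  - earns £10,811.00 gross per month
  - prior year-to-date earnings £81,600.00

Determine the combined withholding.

£2,030.92

State Income Tax: taxable = £10,811.00 − 2×£980.00 = £8,851.00
  £748.80 + 15.7% × (£8,851.00 − £6,400.00) = £748.80 + 15.7% × £2,451.00 = £1,133.61
Disability Insurance: 8.3% × £10,811.00 = £897.31
Total: £1,133.61 + £897.31 = £2,030.92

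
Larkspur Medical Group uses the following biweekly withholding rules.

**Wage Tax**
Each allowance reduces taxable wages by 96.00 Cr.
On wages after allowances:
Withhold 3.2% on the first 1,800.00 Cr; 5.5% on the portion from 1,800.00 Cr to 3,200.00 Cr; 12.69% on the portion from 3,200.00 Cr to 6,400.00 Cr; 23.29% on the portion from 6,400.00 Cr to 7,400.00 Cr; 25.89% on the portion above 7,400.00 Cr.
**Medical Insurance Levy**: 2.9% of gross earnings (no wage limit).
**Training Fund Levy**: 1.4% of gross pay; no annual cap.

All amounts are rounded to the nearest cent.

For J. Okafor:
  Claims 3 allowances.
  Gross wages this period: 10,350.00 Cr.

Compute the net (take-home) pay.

8,442.18 Cr

Wage Tax: taxable = 10,350.00 Cr − 3×96.00 Cr = 10,062.00 Cr
  773.58 Cr + 25.89% × (10,062.00 Cr − 7,400.00 Cr) = 773.58 Cr + 25.89% × 2,662.00 Cr = 1,462.77 Cr
Medical Insurance Levy: 2.9% × 10,350.00 Cr = 300.15 Cr
Training Fund Levy: 1.4% × 10,350.00 Cr = 144.90 Cr
Total withheld: 1,462.77 Cr + 300.15 Cr + 144.90 Cr = 1,907.82 Cr
Net pay: 10,350.00 Cr − 1,907.82 Cr = 8,442.18 Cr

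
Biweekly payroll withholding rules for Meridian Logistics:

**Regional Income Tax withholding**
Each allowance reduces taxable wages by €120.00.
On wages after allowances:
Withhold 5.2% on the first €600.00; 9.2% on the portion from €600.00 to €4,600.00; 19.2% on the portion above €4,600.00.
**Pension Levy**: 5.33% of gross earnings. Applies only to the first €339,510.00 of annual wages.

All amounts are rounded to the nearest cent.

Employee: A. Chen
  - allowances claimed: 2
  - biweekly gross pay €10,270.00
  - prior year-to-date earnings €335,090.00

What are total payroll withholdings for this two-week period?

Regional Income Tax: taxable = €10,270.00 − 2×€120.00 = €10,030.00
  €399.20 + 19.2% × (€10,030.00 − €4,600.00) = €399.20 + 19.2% × €5,430.00 = €1,441.76
Pension Levy: cap €339,510.00 − YTD €335,090.00 = €4,420.00 subject; 5.33% × €4,420.00 = €235.59
Total: €1,441.76 + €235.59 = €1,677.35

€1,677.35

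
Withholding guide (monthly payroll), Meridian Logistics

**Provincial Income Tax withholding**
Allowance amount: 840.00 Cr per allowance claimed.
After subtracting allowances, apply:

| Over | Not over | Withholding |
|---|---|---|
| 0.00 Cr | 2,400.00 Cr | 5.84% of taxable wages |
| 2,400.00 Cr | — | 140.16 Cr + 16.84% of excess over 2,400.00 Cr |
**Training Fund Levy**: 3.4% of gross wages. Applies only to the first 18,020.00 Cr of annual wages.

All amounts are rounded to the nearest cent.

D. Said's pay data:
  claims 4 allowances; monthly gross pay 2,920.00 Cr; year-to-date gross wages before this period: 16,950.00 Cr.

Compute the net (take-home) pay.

Provincial Income Tax: taxable = 2,920.00 Cr − 4×840.00 Cr = -440.00 Cr
  Taxable ≤ 0 → 0.00 Cr
Training Fund Levy: cap 18,020.00 Cr − YTD 16,950.00 Cr = 1,070.00 Cr subject; 3.4% × 1,070.00 Cr = 36.38 Cr
Total withheld: 0.00 Cr + 36.38 Cr = 36.38 Cr
Net pay: 2,920.00 Cr − 36.38 Cr = 2,883.62 Cr

2,883.62 Cr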